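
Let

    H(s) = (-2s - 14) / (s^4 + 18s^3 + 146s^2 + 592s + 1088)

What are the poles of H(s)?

s = -5 + 3j, -5 - 3j, -4 + 4j, -4 - 4j

The poles are the roots of the denominator s^4 + 18s^3 + 146s^2 + 592s + 1088 = 0.
No real roots exist; factor into two real quadratics: (s^2 + 10s + 34)(s^2 + 8s + 32) = 0.
Each quadratic gives a conjugate pair via the quadratic formula.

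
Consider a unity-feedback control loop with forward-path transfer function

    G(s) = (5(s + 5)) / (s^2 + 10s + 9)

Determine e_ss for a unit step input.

e_ss = 0.2647

G(s) has no poles at the origin.
This is a Type 0 system. Kp = lim_{s→0} G(s) = 25/9.
e_ss = 1/(1 + Kp) = 1/(1 + 25/9) = 9/34 ≈ 0.2647.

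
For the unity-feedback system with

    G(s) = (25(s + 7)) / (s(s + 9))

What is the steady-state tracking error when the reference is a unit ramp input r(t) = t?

G(s) has one pole at the origin.
This is a Type 1 system. Kv = lim_{s→0} s·G(s) = 175/9.
e_ss = 1/Kv = 1/(175/9) = 9/175 ≈ 0.05143.

e_ss = 0.05143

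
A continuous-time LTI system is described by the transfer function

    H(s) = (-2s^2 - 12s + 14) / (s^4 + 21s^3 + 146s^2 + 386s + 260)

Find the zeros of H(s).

Set the numerator to zero: -2s^2 - 12s + 14 = 0, i.e. -2·(s^2 + 6s - 7) = 0.
Factoring: (s - 1)(s + 7) = 0.

s = 1, -7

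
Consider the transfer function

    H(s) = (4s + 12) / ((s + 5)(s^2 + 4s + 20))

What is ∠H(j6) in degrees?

At s = j6: numerator = 12 + j24, denominator = -224 + j24.
∠H = ∠num − ∠den = 63.435° − (173.88°) = -110.4°.

∠H(j6) ≈ -110.4°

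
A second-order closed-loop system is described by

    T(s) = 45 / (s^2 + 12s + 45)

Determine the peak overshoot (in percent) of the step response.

%OS ≈ 0.187%

Comparing s^2 + 12s + 45 to s^2 + 2ζωₙs + ωₙ²: ωₙ = √45 ≈ 6.708 rad/s and ζ = 12/(2·√45) ≈ 0.8944.
%OS = 100·exp(−πζ/√(1−ζ²)) = 100·exp(−π·0.8944/√(1−0.8944²)) ≈ 0.187%.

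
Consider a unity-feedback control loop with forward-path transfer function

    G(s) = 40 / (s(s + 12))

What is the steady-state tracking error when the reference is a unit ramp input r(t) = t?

e_ss = 0.3000

G(s) has one pole at the origin.
This is a Type 1 system. Kv = lim_{s→0} s·G(s) = 40/12 = 10/3.
e_ss = 1/Kv = 1/(10/3) = 3/10 ≈ 0.3000.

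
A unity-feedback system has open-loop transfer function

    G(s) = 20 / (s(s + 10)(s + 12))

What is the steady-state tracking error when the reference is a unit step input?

G(s) has one pole at the origin.
This is a Type 1 system; for a step input the steady-state error is zero.

e_ss = 0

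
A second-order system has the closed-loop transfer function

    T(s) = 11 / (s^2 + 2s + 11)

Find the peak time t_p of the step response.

t_p ≈ 0.9935 s

Comparing s^2 + 2s + 11 to s^2 + 2ζωₙs + ωₙ²: ωₙ = √11 ≈ 3.317 rad/s and ζ = 2/(2·√11) ≈ 0.3015.
ζωₙ = 2/2 = 1, so ω_d = ωₙ√(1−ζ²) = √(ωₙ² − (ζωₙ)²) = √(11 − 1²) = √10 ≈ 3.162 rad/s.
t_p = π/ω_d = π/3.162 ≈ 0.9935 s.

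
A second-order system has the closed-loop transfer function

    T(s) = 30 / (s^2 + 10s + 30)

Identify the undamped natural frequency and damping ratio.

Compare the denominator to the standard form s^2 + 2ζωₙs + ωₙ².
ωₙ² = 30, so ωₙ = √30 ≈ 5.477 rad/s.
2ζωₙ = 10, so ζ = 10/(2·√30) ≈ 0.9129.
With ζ = 0.9129 the response is underdamped.

ωₙ ≈ 5.477 rad/s, ζ ≈ 0.9129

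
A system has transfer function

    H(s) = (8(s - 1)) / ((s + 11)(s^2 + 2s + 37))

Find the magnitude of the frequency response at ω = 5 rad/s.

|H(j5)| ≈ 0.2161

Substitute s = j5: numerator = -8 + j40, denominator = 82 + j170.
|H(j5)| = |-8 + j40| / |82 + j170| = 40.792 / 188.74 ≈ 0.2161.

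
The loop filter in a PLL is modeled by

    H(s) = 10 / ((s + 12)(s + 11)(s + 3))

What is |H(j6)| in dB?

|H(j6)|_dB ≈ -41.0 dB

Substitute s = j6: numerator = 10, denominator = -540 + j990.
|H(j6)| = |10| / |-540 + j990| = 10 / 1127.7 ≈ 0.008868.
In decibels: 20·log₁₀(0.008868) ≈ -41.0 dB.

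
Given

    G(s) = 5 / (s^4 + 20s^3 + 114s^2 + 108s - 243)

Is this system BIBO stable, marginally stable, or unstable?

The denominator s^4 + 20s^3 + 114s^2 + 108s - 243 factors as (s + 3)(s + 9)^2(s - 1), giving poles at s = -3, -9, -9, 1.
Since the pole(s) at s = 1 lie in the right half-plane, the system is unstable.

unstable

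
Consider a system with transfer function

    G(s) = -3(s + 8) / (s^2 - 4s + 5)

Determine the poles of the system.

s = 2 + j, 2 - j

The poles are the roots of the denominator s^2 - 4s + 5 = 0.
Using the quadratic formula: s = (4 ± √(-4))/2 = 2 ± 1j.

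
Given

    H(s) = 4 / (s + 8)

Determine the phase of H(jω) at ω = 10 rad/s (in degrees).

∠H(j10) ≈ -51.34°

At s = j10: numerator = 4, denominator = 8 + j10.
∠H = ∠num − ∠den = 0° − (51.340°) = -51.34°.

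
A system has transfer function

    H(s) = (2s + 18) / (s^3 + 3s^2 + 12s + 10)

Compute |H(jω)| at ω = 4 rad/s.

|H(j4)| ≈ 0.4777

Substitute s = j4: numerator = 18 + j8, denominator = -38 - j16.
|H(j4)| = |18 + j8| / |-38 - j16| = 19.698 / 41.231 ≈ 0.4777.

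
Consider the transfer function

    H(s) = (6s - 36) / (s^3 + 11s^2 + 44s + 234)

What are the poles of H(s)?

s = -1 ± 5j, -9

The poles are the roots of the denominator s^3 + 11s^2 + 44s + 234 = 0.
Trying s = -9: the polynomial evaluates to 0, so (s + 9) is a factor.
Dividing out leaves s^2 + 2s + 26 = 0.
The quadratic formula then gives s = -1 ± 5j.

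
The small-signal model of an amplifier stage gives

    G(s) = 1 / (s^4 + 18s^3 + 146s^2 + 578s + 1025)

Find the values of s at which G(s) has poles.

The poles are the roots of the denominator s^4 + 18s^3 + 146s^2 + 578s + 1025 = 0.
No real roots exist; factor into two real quadratics: (s^2 + 10s + 41)(s^2 + 8s + 25) = 0.
Each quadratic gives a conjugate pair via the quadratic formula.

s = -5 + 4j, -5 - 4j, -4 + 3j, -4 - 3j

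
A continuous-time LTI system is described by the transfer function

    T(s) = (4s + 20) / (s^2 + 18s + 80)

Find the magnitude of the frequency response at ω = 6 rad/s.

|T(j6)| ≈ 0.2679

Substitute s = j6: numerator = 20 + j24, denominator = 44 + j108.
|T(j6)| = |20 + j24| / |44 + j108| = 31.241 / 116.62 ≈ 0.2679.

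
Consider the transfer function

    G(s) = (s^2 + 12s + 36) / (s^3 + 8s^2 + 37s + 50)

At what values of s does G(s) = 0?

s = -6, -6

Set the numerator to zero: s^2 + 12s + 36 = 0.
Factoring: (s + 6)^2 = 0.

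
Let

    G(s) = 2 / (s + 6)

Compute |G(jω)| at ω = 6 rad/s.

Substitute s = j6: numerator = 2, denominator = 6 + j6.
|G(j6)| = |2| / |6 + j6| = 2 / 8.4853 ≈ 0.2357.

|G(j6)| ≈ 0.2357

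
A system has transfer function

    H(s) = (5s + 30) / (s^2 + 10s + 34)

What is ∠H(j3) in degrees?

∠H(j3) ≈ -23.63°

At s = j3: numerator = 30 + j15, denominator = 25 + j30.
∠H = ∠num − ∠den = 26.565° − (50.194°) = -23.63°.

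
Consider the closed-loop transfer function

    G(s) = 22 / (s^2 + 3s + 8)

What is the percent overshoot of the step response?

Comparing s^2 + 3s + 8 to s^2 + 2ζωₙs + ωₙ²: ωₙ = √8 ≈ 2.828 rad/s and ζ = 3/(2·√8) ≈ 0.5303.
%OS = 100·exp(−πζ/√(1−ζ²)) = 100·exp(−π·0.5303/√(1−0.5303²)) ≈ 14.0%.

%OS ≈ 14.0%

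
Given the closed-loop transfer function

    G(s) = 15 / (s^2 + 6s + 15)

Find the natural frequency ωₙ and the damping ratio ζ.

ωₙ ≈ 3.873 rad/s, ζ ≈ 0.7746

Compare the denominator to the standard form s^2 + 2ζωₙs + ωₙ².
ωₙ² = 15, so ωₙ = √15 ≈ 3.873 rad/s.
2ζωₙ = 6, so ζ = 6/(2·√15) ≈ 0.7746.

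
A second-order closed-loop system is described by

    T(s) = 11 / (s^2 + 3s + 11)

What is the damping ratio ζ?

ζ ≈ 0.4523

Compare the denominator to the standard form s^2 + 2ζωₙs + ωₙ².
ωₙ² = 11, so ωₙ = √11 ≈ 3.317 rad/s.
2ζωₙ = 3, so ζ = 3/(2·√11) ≈ 0.4523.
With ζ = 0.4523 the response is underdamped.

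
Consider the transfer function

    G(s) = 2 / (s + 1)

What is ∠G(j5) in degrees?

At s = j5: numerator = 2, denominator = 1 + j5.
∠G = ∠num − ∠den = 0° − (78.690°) = -78.69°.

∠G(j5) ≈ -78.69°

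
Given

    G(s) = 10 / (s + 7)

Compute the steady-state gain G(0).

Set s = 0: G(0) = (10) / (7) = 10/7.

G(0) = 10/7 ≈ 1.429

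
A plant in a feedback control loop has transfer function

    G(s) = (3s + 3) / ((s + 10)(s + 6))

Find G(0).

G(0) = 1/20 ≈ 0.05000

Set s = 0: G(0) = (3) / (60) = 1/20.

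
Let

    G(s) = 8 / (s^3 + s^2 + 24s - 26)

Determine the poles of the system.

The poles are the roots of the denominator s^3 + s^2 + 24s - 26 = 0.
Trying s = 1: the polynomial evaluates to 0, so (s - 1) is a factor.
Dividing out leaves s^2 + 2s + 26 = 0.
The quadratic formula then gives s = -1 ± 5j.

s = -1 ± 5j, 1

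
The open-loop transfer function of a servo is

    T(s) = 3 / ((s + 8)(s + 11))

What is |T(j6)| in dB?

Substitute s = j6: numerator = 3, denominator = 52 + j114.
|T(j6)| = |3| / |52 + j114| = 3 / 125.30 ≈ 0.02394.
In decibels: 20·log₁₀(0.02394) ≈ -32.4 dB.

|T(j6)|_dB ≈ -32.4 dB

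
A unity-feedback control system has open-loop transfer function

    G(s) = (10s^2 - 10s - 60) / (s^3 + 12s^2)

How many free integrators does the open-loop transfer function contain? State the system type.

Factor s from the denominator: s^3 + 12s^2 = s^2·(s + 12).
There are 2 poles at the origin, so the system is Type 2.

Type 2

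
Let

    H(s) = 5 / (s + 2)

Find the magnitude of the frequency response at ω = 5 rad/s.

Substitute s = j5: numerator = 5, denominator = 2 + j5.
|H(j5)| = |5| / |2 + j5| = 5 / 5.3852 ≈ 0.9285.

|H(j5)| ≈ 0.9285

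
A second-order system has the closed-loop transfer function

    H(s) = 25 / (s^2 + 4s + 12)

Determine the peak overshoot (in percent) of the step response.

Comparing s^2 + 4s + 12 to s^2 + 2ζωₙs + ωₙ²: ωₙ = √12 ≈ 3.464 rad/s and ζ = 4/(2·√12) ≈ 0.5774.
%OS = 100·exp(−πζ/√(1−ζ²)) = 100·exp(−π·0.5774/√(1−0.5774²)) ≈ 10.8%.

%OS ≈ 10.8%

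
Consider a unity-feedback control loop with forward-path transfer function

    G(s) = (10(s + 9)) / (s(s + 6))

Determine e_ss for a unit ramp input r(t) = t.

G(s) has one pole at the origin.
This is a Type 1 system. Kv = lim_{s→0} s·G(s) = 90/6 = 15.
e_ss = 1/Kv = 1/(15) = 1/15 ≈ 0.06667.

e_ss = 0.06667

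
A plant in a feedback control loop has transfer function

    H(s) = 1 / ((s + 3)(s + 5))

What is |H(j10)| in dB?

|H(j10)|_dB ≈ -41.3 dB

Substitute s = j10: numerator = 1, denominator = -85 + j80.
|H(j10)| = |1| / |-85 + j80| = 1 / 116.73 ≈ 0.008567.
In decibels: 20·log₁₀(0.008567) ≈ -41.3 dB.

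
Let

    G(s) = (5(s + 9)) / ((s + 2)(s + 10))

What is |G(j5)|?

|G(j5)| ≈ 0.8550

Substitute s = j5: numerator = 45 + j25, denominator = -5 + j60.
|G(j5)| = |45 + j25| / |-5 + j60| = 51.478 / 60.208 ≈ 0.8550.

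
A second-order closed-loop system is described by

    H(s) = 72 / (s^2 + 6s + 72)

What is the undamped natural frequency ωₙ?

Compare the denominator to the standard form s^2 + 2ζωₙs + ωₙ².
ωₙ² = 72, so ωₙ = √72 ≈ 8.485 rad/s.

ωₙ ≈ 8.485 rad/s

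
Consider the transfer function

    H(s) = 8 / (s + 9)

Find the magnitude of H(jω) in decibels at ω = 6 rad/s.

Substitute s = j6: numerator = 8, denominator = 9 + j6.
|H(j6)| = |8| / |9 + j6| = 8 / 10.817 ≈ 0.7396.
In decibels: 20·log₁₀(0.7396) ≈ -2.62 dB.

|H(j6)|_dB ≈ -2.62 dB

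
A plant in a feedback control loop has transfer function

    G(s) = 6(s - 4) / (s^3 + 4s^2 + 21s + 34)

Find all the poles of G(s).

s = -1 + 4j, -1 - 4j, -2

The poles are the roots of the denominator s^3 + 4s^2 + 21s + 34 = 0.
Trying s = -2: the polynomial evaluates to 0, so (s + 2) is a factor.
Dividing out leaves s^2 + 2s + 17 = 0.
The quadratic formula then gives s = -1 ± 4j.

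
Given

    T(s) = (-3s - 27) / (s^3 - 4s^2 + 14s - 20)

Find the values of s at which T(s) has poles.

s = 1 ± 3j, 2

The poles are the roots of the denominator s^3 - 4s^2 + 14s - 20 = 0.
Trying s = 2: the polynomial evaluates to 0, so (s - 2) is a factor.
Dividing out leaves s^2 - 2s + 10 = 0.
The quadratic formula then gives s = 1 ± 3j.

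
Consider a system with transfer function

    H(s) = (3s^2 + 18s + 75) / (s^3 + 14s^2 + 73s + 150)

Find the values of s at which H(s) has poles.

The poles are the roots of the denominator s^3 + 14s^2 + 73s + 150 = 0.
Trying s = -6: the polynomial evaluates to 0, so (s + 6) is a factor.
Dividing out leaves s^2 + 8s + 25 = 0.
The quadratic formula then gives s = -4 ± 3j.

s = -6, -4 ± 3j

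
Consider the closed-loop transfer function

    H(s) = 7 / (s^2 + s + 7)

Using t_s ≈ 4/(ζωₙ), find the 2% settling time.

t_s ≈ 8 s

Comparing s^2 + s + 7 to s^2 + 2ζωₙs + ωₙ²: ωₙ = √7 ≈ 2.646 rad/s and ζ = 1/(2·√7) ≈ 0.1890.
ζωₙ = 1/2 = 0.5, so t_s ≈ 4/(ζωₙ) = 4/0.5 = 8 s.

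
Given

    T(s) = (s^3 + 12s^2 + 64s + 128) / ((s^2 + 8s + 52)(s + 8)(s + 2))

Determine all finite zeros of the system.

Set the numerator to zero: s^3 + 12s^2 + 64s + 128 = 0.
Factoring: (s^2 + 8s + 32)(s + 4) = 0.

s = -4 + 4j, -4 - 4j, -4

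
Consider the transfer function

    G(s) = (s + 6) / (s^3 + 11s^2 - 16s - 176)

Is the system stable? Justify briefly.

The denominator s^3 + 11s^2 - 16s - 176 factors as (s + 11)(s + 4)(s - 4), giving poles at s = -11, -4, 4.
Since the pole(s) at s = 4 lie in the right half-plane, the system is unstable.

unstable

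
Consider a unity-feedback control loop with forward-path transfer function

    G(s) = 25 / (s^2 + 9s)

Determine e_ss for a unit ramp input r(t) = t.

e_ss = 0.3600

G(s) has one pole at the origin.
This is a Type 1 system. Kv = lim_{s→0} s·G(s) = 25/9.
e_ss = 1/Kv = 1/(25/9) = 9/25 ≈ 0.3600.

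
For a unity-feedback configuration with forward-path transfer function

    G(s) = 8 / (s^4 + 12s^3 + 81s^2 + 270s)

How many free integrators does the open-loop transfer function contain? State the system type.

Type 1

Factor s from the denominator: s^4 + 12s^3 + 81s^2 + 270s = s·(s^3 + 12s^2 + 81s + 270).
There is 1 pole at the origin, so the system is Type 1.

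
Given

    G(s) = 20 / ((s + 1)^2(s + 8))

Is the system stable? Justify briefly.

The poles can be read from the denominator factors: s = -1, -1, -8.
Since all poles lie strictly in the left half-plane, the system is stable.

stable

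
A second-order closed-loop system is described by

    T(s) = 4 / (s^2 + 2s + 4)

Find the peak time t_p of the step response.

t_p ≈ 1.814 s

Comparing s^2 + 2s + 4 to s^2 + 2ζωₙs + ωₙ²: ωₙ = 2 rad/s and ζ = 2/(2·2) = 0.5.
ζωₙ = 2/2 = 1, so ω_d = ωₙ√(1−ζ²) = √(ωₙ² − (ζωₙ)²) = √(4 − 1²) = √3 ≈ 1.732 rad/s.
t_p = π/ω_d = π/1.732 ≈ 1.814 s.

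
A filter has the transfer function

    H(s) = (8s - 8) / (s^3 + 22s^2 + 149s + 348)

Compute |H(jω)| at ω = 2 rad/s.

|H(j2)| ≈ 0.04593

Substitute s = j2: numerator = -8 + j16, denominator = 260 + j290.
|H(j2)| = |-8 + j16| / |260 + j290| = 17.889 / 389.49 ≈ 0.04593.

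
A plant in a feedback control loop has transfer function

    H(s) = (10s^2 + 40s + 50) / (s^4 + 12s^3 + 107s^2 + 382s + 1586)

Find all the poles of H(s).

s = -1 ± 5j, -5 ± 6j

The poles are the roots of the denominator s^4 + 12s^3 + 107s^2 + 382s + 1586 = 0.
No real roots exist; factor into two real quadratics: (s^2 + 2s + 26)(s^2 + 10s + 61) = 0.
Each quadratic gives a conjugate pair via the quadratic formula.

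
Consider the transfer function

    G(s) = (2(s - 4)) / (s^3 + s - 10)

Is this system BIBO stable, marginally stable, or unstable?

unstable

The denominator s^3 + s - 10 factors as (s^2 + 2s + 5)(s - 2), giving poles at s = -1 ± 2j, 2.
Since the pole(s) at s = 2 lie in the right half-plane, the system is unstable.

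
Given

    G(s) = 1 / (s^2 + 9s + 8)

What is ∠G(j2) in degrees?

∠G(j2) ≈ -77.47°

At s = j2: numerator = 1, denominator = 4 + j18.
∠G = ∠num − ∠den = 0° − (77.471°) = -77.47°.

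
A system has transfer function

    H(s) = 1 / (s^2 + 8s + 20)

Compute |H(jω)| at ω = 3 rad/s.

Substitute s = j3: numerator = 1, denominator = 11 + j24.
|H(j3)| = |1| / |11 + j24| = 1 / 26.401 ≈ 0.03788.

|H(j3)| ≈ 0.03788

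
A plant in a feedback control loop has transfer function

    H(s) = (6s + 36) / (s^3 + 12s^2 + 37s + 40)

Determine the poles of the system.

The poles are the roots of the denominator s^3 + 12s^2 + 37s + 40 = 0.
Trying s = -8: the polynomial evaluates to 0, so (s + 8) is a factor.
Dividing out leaves s^2 + 4s + 5 = 0.
The quadratic formula then gives s = -2 ± 1j.

s = -2 + j, -2 - j, -8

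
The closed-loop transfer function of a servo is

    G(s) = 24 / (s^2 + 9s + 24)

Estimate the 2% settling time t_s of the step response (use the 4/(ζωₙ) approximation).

t_s ≈ 0.8889 s

Comparing s^2 + 9s + 24 to s^2 + 2ζωₙs + ωₙ²: ωₙ = √24 ≈ 4.899 rad/s and ζ = 9/(2·√24) ≈ 0.9186.
ζωₙ = 9/2 = 4.5, so t_s ≈ 4/(ζωₙ) = 4/4.5 ≈ 0.8889 s.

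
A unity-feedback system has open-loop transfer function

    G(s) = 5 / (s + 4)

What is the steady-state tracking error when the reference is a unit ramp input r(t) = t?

G(s) has no poles at the origin.
This is a Type 0 system; Kv = lim_{s→0} s·G(s) = 0, so the steady-state error for a ramp input is infinite.

e_ss = ∞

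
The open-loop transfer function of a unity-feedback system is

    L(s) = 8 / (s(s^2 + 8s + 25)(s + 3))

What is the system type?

The denominator has 1 factor of s at the origin (free integrator), so this is a Type 1 system.

Type 1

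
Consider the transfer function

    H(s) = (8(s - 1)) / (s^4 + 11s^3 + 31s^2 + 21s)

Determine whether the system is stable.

marginally stable

The denominator s^4 + 11s^3 + 31s^2 + 21s factors as s(s + 7)(s + 1)(s + 3), giving poles at s = 0, -7, -1, -3.
Since the simple pole(s) at s = 0 lie on the jω-axis with none in the right half-plane, the system is marginally stable.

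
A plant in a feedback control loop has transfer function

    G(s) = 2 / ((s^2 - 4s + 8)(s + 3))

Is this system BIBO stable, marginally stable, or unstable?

The poles can be read from the denominator factors: s = 2 + 2j, 2 - 2j, -3.
Since the pole(s) at s = 2 + 2j, 2 - 2j lie in the right half-plane, the system is unstable.

unstable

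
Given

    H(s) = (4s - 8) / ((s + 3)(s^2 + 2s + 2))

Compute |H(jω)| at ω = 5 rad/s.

|H(j5)| ≈ 0.1473

Substitute s = j5: numerator = -8 + j20, denominator = -119 - j85.
|H(j5)| = |-8 + j20| / |-119 - j85| = 21.541 / 146.24 ≈ 0.1473.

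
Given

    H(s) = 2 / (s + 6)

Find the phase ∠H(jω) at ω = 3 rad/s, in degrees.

At s = j3: numerator = 2, denominator = 6 + j3.
∠H = ∠num − ∠den = 0° − (26.565°) = -26.57°.

∠H(j3) ≈ -26.57°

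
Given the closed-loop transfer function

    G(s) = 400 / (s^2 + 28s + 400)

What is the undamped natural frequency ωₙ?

Compare the denominator to the standard form s^2 + 2ζωₙs + ωₙ².
ωₙ² = 400, so ωₙ = 20 rad/s.

ωₙ = 20 rad/s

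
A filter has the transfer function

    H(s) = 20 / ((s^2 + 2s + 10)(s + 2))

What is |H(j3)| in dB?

|H(j3)|_dB ≈ -0.801 dB

Substitute s = j3: numerator = 20, denominator = -16 + j15.
|H(j3)| = |20| / |-16 + j15| = 20 / 21.932 ≈ 0.9119.
In decibels: 20·log₁₀(0.9119) ≈ -0.801 dB.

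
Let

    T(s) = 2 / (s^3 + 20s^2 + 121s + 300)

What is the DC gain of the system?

T(0) = 1/150 ≈ 0.006667

Set s = 0: T(0) = (2) / (300) = 1/150.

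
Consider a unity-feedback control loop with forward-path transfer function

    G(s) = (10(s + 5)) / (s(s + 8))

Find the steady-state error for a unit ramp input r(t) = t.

e_ss = 0.1600

G(s) has one pole at the origin.
This is a Type 1 system. Kv = lim_{s→0} s·G(s) = 50/8 = 25/4.
e_ss = 1/Kv = 1/(25/4) = 4/25 ≈ 0.1600.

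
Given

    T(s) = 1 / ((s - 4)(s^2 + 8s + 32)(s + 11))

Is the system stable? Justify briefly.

The poles can be read from the denominator factors: s = 4, -4 ± 4j, -11.
Since the pole(s) at s = 4 lie in the right half-plane, the system is unstable.

unstable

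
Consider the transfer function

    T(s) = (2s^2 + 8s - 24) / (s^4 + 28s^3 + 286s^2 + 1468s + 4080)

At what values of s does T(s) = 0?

s = 2, -6

Set the numerator to zero: 2s^2 + 8s - 24 = 0, i.e. 2·(s^2 + 4s - 12) = 0.
Factoring: (s - 2)(s + 6) = 0.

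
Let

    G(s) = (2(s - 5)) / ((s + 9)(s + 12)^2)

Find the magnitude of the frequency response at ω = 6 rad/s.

|G(j6)| ≈ 0.008023

Substitute s = j6: numerator = -10 + j12, denominator = 108 + j1944.
|G(j6)| = |-10 + j12| / |108 + j1944| = 15.620 / 1947.0 ≈ 0.008023.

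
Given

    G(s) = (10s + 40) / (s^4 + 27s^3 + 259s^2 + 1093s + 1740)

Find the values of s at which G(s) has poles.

s = -5 ± 2j, -5, -12

The poles are the roots of the denominator s^4 + 27s^3 + 259s^2 + 1093s + 1740 = 0.
Trying s = -5: the polynomial evaluates to 0, so (s + 5) is a factor.
Dividing out leaves s^3 + 22s^2 + 149s + 348 = 0.
This factors further as (s^2 + 10s + 29)(s + 12) = 0.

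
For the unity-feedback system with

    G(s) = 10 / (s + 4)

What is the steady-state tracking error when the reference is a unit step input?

G(s) has no poles at the origin.
This is a Type 0 system. Kp = lim_{s→0} G(s) = 10/4 = 5/2.
e_ss = 1/(1 + Kp) = 1/(1 + 5/2) = 2/7 ≈ 0.2857.

e_ss = 0.2857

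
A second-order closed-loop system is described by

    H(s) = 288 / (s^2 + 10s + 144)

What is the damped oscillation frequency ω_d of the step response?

ω_d ≈ 10.91 rad/s

Comparing s^2 + 10s + 144 to s^2 + 2ζωₙs + ωₙ²: ωₙ = 12 rad/s and ζ = 10/(2·12) ≈ 0.4167.
ζωₙ = 10/2 = 5, so ω_d = ωₙ√(1−ζ²) = √(ωₙ² − (ζωₙ)²) = √(144 − 5²) = √119 ≈ 10.91 rad/s.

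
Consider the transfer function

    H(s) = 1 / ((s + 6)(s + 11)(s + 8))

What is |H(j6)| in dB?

Substitute s = j6: numerator = 1, denominator = -372 + j996.
|H(j6)| = |1| / |-372 + j996| = 1 / 1063.2 ≈ 0.0009406.
In decibels: 20·log₁₀(0.0009406) ≈ -60.5 dB.

|H(j6)|_dB ≈ -60.5 dB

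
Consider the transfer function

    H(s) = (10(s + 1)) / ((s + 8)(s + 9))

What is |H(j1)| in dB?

|H(j1)|_dB ≈ -14.3 dB

Substitute s = j1: numerator = 10 + j10, denominator = 71 + j17.
|H(j1)| = |10 + j10| / |71 + j17| = 14.142 / 73.007 ≈ 0.1937.
In decibels: 20·log₁₀(0.1937) ≈ -14.3 dB.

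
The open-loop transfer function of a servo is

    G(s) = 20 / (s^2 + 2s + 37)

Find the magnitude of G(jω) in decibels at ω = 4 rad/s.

Substitute s = j4: numerator = 20, denominator = 21 + j8.
|G(j4)| = |20| / |21 + j8| = 20 / 22.472 ≈ 0.8900.
In decibels: 20·log₁₀(0.8900) ≈ -1.01 dB.

|G(j4)|_dB ≈ -1.01 dB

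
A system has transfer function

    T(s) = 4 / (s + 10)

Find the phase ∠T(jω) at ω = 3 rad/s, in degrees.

At s = j3: numerator = 4, denominator = 10 + j3.
∠T = ∠num − ∠den = 0° − (16.699°) = -16.70°.

∠T(j3) ≈ -16.70°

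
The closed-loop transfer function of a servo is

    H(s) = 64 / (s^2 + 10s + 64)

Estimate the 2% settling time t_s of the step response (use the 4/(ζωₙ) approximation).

t_s ≈ 0.8000 s

Comparing s^2 + 10s + 64 to s^2 + 2ζωₙs + ωₙ²: ωₙ = 8 rad/s and ζ = 10/(2·8) = 0.625.
ζωₙ = 10/2 = 5, so t_s ≈ 4/(ζωₙ) = 4/5 = 0.8000 s.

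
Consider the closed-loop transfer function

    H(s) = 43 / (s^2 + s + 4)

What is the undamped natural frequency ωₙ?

Compare the denominator to the standard form s^2 + 2ζωₙs + ωₙ².
ωₙ² = 4, so ωₙ = 2 rad/s.

ωₙ = 2 rad/s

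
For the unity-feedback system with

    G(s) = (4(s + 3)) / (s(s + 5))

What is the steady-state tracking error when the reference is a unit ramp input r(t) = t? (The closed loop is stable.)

e_ss = 0.4167

G(s) has one pole at the origin.
This is a Type 1 system. Kv = lim_{s→0} s·G(s) = 12/5.
e_ss = 1/Kv = 1/(12/5) = 5/12 ≈ 0.4167.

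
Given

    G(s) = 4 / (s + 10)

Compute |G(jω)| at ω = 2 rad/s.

|G(j2)| ≈ 0.3922

Substitute s = j2: numerator = 4, denominator = 10 + j2.
|G(j2)| = |4| / |10 + j2| = 4 / 10.198 ≈ 0.3922.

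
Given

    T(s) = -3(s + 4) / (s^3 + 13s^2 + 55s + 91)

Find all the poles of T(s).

The poles are the roots of the denominator s^3 + 13s^2 + 55s + 91 = 0.
Trying s = -7: the polynomial evaluates to 0, so (s + 7) is a factor.
Dividing out leaves s^2 + 6s + 13 = 0.
The quadratic formula then gives s = -3 ± 2j.

s = -3 + 2j, -3 - 2j, -7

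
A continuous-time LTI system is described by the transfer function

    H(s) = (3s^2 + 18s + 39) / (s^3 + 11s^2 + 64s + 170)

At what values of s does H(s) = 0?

Set the numerator to zero: 3s^2 + 18s + 39 = 0, i.e. 3·(s^2 + 6s + 13) = 0.
Factoring: (s^2 + 6s + 13) = 0.

s = -3 + 2j, -3 - 2j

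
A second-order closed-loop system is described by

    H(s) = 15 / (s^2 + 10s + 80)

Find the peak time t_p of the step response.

t_p ≈ 0.4236 s

Comparing s^2 + 10s + 80 to s^2 + 2ζωₙs + ωₙ²: ωₙ = √80 ≈ 8.944 rad/s and ζ = 10/(2·√80) ≈ 0.5590.
ζωₙ = 10/2 = 5, so ω_d = ωₙ√(1−ζ²) = √(ωₙ² − (ζωₙ)²) = √(80 − 5²) = √55 ≈ 7.416 rad/s.
t_p = π/ω_d = π/7.416 ≈ 0.4236 s.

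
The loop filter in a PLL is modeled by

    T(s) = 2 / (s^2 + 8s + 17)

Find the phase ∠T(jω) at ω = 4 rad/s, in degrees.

At s = j4: numerator = 2, denominator = 1 + j32.
∠T = ∠num − ∠den = 0° − (88.210°) = -88.21°.

∠T(j4) ≈ -88.21°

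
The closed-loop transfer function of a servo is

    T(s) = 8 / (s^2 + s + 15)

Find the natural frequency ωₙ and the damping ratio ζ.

Compare the denominator to the standard form s^2 + 2ζωₙs + ωₙ².
ωₙ² = 15, so ωₙ = √15 ≈ 3.873 rad/s.
2ζωₙ = 1, so ζ = 1/(2·√15) ≈ 0.1291.
With ζ = 0.1291 the response is underdamped.

ωₙ ≈ 3.873 rad/s, ζ ≈ 0.1291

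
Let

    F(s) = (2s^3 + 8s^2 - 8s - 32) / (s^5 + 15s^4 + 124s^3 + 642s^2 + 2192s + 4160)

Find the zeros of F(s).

Set the numerator to zero: 2s^3 + 8s^2 - 8s - 32 = 0, i.e. 2·(s^3 + 4s^2 - 4s - 16) = 0.
Factoring: (s - 2)(s + 4)(s + 2) = 0.

s = 2, -4, -2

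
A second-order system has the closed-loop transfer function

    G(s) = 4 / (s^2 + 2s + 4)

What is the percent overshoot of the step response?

%OS ≈ 16.3%

Comparing s^2 + 2s + 4 to s^2 + 2ζωₙs + ωₙ²: ωₙ = 2 rad/s and ζ = 2/(2·2) = 0.5.
%OS = 100·exp(−πζ/√(1−ζ²)) = 100·exp(−π·0.5/√(1−0.5²)) ≈ 16.3%.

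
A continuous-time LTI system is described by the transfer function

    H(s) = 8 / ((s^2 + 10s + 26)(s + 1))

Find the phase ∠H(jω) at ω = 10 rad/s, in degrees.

At s = j10: numerator = 8, denominator = -1074 - j640.
∠H = ∠num − ∠den = 0° − (-149.21°) = 149.2°.

∠H(j10) ≈ 149.2°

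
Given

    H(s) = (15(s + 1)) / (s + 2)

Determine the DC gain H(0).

Set s = 0: H(0) = (15) / (2) = 15/2.

H(0) = 15/2 ≈ 7.500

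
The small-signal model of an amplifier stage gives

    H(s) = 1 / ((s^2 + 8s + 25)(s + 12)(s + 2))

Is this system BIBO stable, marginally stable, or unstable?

The poles can be read from the denominator factors: s = -4 ± 3j, -12, -2.
Since all poles lie strictly in the left half-plane, the system is stable.

stable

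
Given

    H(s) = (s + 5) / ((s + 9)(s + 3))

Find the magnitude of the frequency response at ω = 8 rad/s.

|H(j8)| ≈ 0.09170

Substitute s = j8: numerator = 5 + j8, denominator = -37 + j96.
|H(j8)| = |5 + j8| / |-37 + j96| = 9.4340 / 102.88 ≈ 0.09170.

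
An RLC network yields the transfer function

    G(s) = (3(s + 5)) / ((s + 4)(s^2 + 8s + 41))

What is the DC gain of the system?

G(0) = 15/164 ≈ 0.09146

At s = 0 each factor (s + a) contributes a and each (s^2 + bs + c) contributes c.
G(0) = 3·(5) / ((4) · (41)) = 15/164 = 15/164.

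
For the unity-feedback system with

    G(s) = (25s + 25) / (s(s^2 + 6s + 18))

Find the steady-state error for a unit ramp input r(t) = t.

G(s) has one pole at the origin.
This is a Type 1 system. Kv = lim_{s→0} s·G(s) = 25/18.
e_ss = 1/Kv = 1/(25/18) = 18/25 ≈ 0.7200.

e_ss = 0.7200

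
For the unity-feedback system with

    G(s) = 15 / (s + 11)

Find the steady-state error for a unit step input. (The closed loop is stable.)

G(s) has no poles at the origin.
This is a Type 0 system. Kp = lim_{s→0} G(s) = 15/11.
e_ss = 1/(1 + Kp) = 1/(1 + 15/11) = 11/26 ≈ 0.4231.

e_ss = 0.4231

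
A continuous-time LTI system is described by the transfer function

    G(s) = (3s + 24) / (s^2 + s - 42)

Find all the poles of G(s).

The poles are the roots of the denominator s^2 + s - 42 = 0.
Factoring: (s - 6)(s + 7) = 0, so s = 6 and s = -7.

s = 6, -7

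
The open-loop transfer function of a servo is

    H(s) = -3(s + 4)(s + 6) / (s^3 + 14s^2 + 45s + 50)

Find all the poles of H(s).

s = -2 + j, -2 - j, -10

The poles are the roots of the denominator s^3 + 14s^2 + 45s + 50 = 0.
Trying s = -10: the polynomial evaluates to 0, so (s + 10) is a factor.
Dividing out leaves s^2 + 4s + 5 = 0.
The quadratic formula then gives s = -2 ± 1j.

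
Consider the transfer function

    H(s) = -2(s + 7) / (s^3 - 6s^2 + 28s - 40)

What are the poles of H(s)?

s = 2 + 4j, 2 - 4j, 2

The poles are the roots of the denominator s^3 - 6s^2 + 28s - 40 = 0.
Trying s = 2: the polynomial evaluates to 0, so (s - 2) is a factor.
Dividing out leaves s^2 - 4s + 20 = 0.
The quadratic formula then gives s = 2 ± 4j.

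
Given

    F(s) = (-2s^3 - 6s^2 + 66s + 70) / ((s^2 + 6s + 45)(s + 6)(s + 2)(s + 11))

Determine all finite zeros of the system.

s = -1, -7, 5

Set the numerator to zero: -2s^3 - 6s^2 + 66s + 70 = 0, i.e. -2·(s^3 + 3s^2 - 33s - 35) = 0.
Factoring: (s + 1)(s + 7)(s - 5) = 0.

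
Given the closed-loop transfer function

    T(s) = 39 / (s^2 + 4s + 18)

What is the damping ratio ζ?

Compare the denominator to the standard form s^2 + 2ζωₙs + ωₙ².
ωₙ² = 18, so ωₙ = √18 ≈ 4.243 rad/s.
2ζωₙ = 4, so ζ = 4/(2·√18) ≈ 0.4714.
With ζ = 0.4714 the response is underdamped.

ζ ≈ 0.4714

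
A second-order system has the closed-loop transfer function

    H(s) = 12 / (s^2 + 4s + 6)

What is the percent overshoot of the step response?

%OS ≈ 1.18%

Comparing s^2 + 4s + 6 to s^2 + 2ζωₙs + ωₙ²: ωₙ = √6 ≈ 2.449 rad/s and ζ = 4/(2·√6) ≈ 0.8165.
%OS = 100·exp(−πζ/√(1−ζ²)) = 100·exp(−π·0.8165/√(1−0.8165²)) ≈ 1.18%.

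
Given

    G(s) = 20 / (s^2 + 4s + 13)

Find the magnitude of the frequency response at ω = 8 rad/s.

|G(j8)| ≈ 0.3322

Substitute s = j8: numerator = 20, denominator = -51 + j32.
|G(j8)| = |20| / |-51 + j32| = 20 / 60.208 ≈ 0.3322.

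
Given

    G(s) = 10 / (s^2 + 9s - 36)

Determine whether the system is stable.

unstable

The denominator s^2 + 9s - 36 factors as (s + 12)(s - 3), giving poles at s = -12, 3.
Since the pole(s) at s = 3 lie in the right half-plane, the system is unstable.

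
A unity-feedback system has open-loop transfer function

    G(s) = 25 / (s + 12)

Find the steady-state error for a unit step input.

e_ss = 0.3243

G(s) has no poles at the origin.
This is a Type 0 system. Kp = lim_{s→0} G(s) = 25/12.
e_ss = 1/(1 + Kp) = 1/(1 + 25/12) = 12/37 ≈ 0.3243.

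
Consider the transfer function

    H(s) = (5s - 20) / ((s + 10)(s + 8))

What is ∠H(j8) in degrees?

At s = j8: numerator = -20 + j40, denominator = 16 + j144.
∠H = ∠num − ∠den = 116.57° − (83.660°) = 32.91°.

∠H(j8) ≈ 32.91°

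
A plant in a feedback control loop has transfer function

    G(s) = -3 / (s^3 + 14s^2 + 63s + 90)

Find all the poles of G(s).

The poles are the roots of the denominator s^3 + 14s^2 + 63s + 90 = 0.
Trying s = -3: the polynomial evaluates to 0, so (s + 3) is a factor.
Dividing out leaves s^2 + 11s + 30 = 0.
Factoring the quadratic: (s + 5)(s + 6) = 0.

s = -3, -5, -6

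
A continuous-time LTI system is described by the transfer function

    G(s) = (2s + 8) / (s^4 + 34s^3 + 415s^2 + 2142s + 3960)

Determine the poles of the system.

s = -12, -5, -11, -6

The poles are the roots of the denominator s^4 + 34s^3 + 415s^2 + 2142s + 3960 = 0.
Trying s = -12: the polynomial evaluates to 0, so (s + 12) is a factor.
Dividing out leaves s^3 + 22s^2 + 151s + 330 = 0.
This factors further as (s + 5)(s + 11)(s + 6) = 0.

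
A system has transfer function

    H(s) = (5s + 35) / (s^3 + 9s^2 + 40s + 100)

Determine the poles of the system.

The poles are the roots of the denominator s^3 + 9s^2 + 40s + 100 = 0.
Trying s = -5: the polynomial evaluates to 0, so (s + 5) is a factor.
Dividing out leaves s^2 + 4s + 20 = 0.
The quadratic formula then gives s = -2 ± 4j.

s = -2 ± 4j, -5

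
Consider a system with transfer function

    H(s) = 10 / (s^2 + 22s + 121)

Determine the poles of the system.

s = -11, -11

The poles are the roots of the denominator s^2 + 22s + 121 = 0.
Factoring: (s + 11)^2 = 0, so s = -11 and s = -11.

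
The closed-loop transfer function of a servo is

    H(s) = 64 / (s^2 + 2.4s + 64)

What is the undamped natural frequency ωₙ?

Compare the denominator to the standard form s^2 + 2ζωₙs + ωₙ².
ωₙ² = 64, so ωₙ = 8 rad/s.

ωₙ = 8 rad/s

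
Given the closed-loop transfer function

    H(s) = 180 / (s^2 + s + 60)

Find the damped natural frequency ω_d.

ω_d ≈ 7.730 rad/s

Comparing s^2 + s + 60 to s^2 + 2ζωₙs + ωₙ²: ωₙ = √60 ≈ 7.746 rad/s and ζ = 1/(2·√60) ≈ 0.06455.
ζωₙ = 1/2 = 0.5, so ω_d = ωₙ√(1−ζ²) = √(ωₙ² − (ζωₙ)²) = √(60 − 0.5²) = √59.75 ≈ 7.730 rad/s.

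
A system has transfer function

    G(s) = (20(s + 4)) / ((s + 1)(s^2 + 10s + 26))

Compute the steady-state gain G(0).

At s = 0 each factor (s + a) contributes a and each (s^2 + bs + c) contributes c.
G(0) = 20·(4) / ((1) · (26)) = 80/26 = 40/13.

G(0) = 40/13 ≈ 3.077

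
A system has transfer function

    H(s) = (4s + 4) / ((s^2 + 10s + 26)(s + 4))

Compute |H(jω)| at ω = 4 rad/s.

|H(j4)| ≈ 0.07071

Substitute s = j4: numerator = 4 + j16, denominator = -120 + j200.
|H(j4)| = |4 + j16| / |-120 + j200| = 16.492 / 233.24 ≈ 0.07071.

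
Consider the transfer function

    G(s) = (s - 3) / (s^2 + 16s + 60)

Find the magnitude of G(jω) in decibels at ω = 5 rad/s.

|G(j5)|_dB ≈ -23.5 dB

Substitute s = j5: numerator = -3 + j5, denominator = 35 + j80.
|G(j5)| = |-3 + j5| / |35 + j80| = 5.8310 / 87.321 ≈ 0.06678.
In decibels: 20·log₁₀(0.06678) ≈ -23.5 dB.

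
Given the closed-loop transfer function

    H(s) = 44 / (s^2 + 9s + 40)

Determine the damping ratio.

Compare the denominator to the standard form s^2 + 2ζωₙs + ωₙ².
ωₙ² = 40, so ωₙ = √40 ≈ 6.325 rad/s.
2ζωₙ = 9, so ζ = 9/(2·√40) ≈ 0.7115.

ζ ≈ 0.7115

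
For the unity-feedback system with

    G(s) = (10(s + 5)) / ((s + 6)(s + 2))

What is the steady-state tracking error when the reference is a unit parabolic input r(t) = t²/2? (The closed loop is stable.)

G(s) has no poles at the origin.
This is a Type 0 system; Ka = lim_{s→0} s^2·G(s) = 0, so the steady-state error for a parabola input is infinite.

e_ss = ∞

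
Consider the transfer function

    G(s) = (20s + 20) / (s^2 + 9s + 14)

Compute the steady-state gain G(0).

Set s = 0: G(0) = (20) / (14) = 10/7.

G(0) = 10/7 ≈ 1.429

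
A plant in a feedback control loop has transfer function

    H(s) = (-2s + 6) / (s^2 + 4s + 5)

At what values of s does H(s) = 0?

s = 3

Set the numerator to zero: -2s + 6 = 0, i.e. -2·(s - 3) = 0.
So s = 3.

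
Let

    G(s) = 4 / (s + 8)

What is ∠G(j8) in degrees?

∠G(j8) ≈ -45°

At s = j8: numerator = 4, denominator = 8 + j8.
∠G = ∠num − ∠den = 0° − (45°) = -45°.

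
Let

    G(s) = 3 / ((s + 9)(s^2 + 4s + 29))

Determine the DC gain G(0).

At s = 0 each factor (s + a) contributes a and each (s^2 + bs + c) contributes c.
G(0) = 3·1 / ((9) · (29)) = 3/261 = 1/87.

G(0) = 1/87 ≈ 0.01149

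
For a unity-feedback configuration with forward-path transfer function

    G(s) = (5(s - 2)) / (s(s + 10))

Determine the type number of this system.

The denominator has 1 factor of s at the origin (free integrator), so this is a Type 1 system.

Type 1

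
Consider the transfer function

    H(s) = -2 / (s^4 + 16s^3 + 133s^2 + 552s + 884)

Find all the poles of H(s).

The poles are the roots of the denominator s^4 + 16s^3 + 133s^2 + 552s + 884 = 0.
No real roots exist; factor into two real quadratics: (s^2 + 8s + 17)(s^2 + 8s + 52) = 0.
Each quadratic gives a conjugate pair via the quadratic formula.

s = -4 + j, -4 - j, -4 + 6j, -4 - 6j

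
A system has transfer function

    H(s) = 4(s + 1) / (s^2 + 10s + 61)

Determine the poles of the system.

The poles are the roots of the denominator s^2 + 10s + 61 = 0.
Using the quadratic formula: s = (-10 ± √(-144))/2 = -5 ± 6j.

s = -5 + 6j, -5 - 6j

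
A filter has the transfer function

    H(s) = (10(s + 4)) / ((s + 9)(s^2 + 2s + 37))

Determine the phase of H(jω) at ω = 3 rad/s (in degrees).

At s = j3: numerator = 40 + j30, denominator = 234 + j138.
∠H = ∠num − ∠den = 36.870° − (30.530°) = 6.340°.

∠H(j3) ≈ 6.340°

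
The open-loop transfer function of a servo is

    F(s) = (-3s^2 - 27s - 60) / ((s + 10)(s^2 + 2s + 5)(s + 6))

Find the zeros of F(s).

Set the numerator to zero: -3s^2 - 27s - 60 = 0, i.e. -3·(s^2 + 9s + 20) = 0.
Factoring: (s + 5)(s + 4) = 0.

s = -5, -4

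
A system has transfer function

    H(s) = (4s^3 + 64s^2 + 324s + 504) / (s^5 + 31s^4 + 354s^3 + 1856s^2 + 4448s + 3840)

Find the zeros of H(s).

Set the numerator to zero: 4s^3 + 64s^2 + 324s + 504 = 0, i.e. 4·(s^3 + 16s^2 + 81s + 126) = 0.
Factoring: (s + 6)(s + 7)(s + 3) = 0.

s = -6, -7, -3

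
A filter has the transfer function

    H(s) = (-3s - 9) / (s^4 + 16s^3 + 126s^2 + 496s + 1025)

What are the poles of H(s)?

The poles are the roots of the denominator s^4 + 16s^3 + 126s^2 + 496s + 1025 = 0.
No real roots exist; factor into two real quadratics: (s^2 + 10s + 41)(s^2 + 6s + 25) = 0.
Each quadratic gives a conjugate pair via the quadratic formula.

s = -5 ± 4j, -3 ± 4j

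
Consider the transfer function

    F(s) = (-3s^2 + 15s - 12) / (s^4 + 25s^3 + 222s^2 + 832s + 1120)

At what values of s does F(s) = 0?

s = 4, 1

Set the numerator to zero: -3s^2 + 15s - 12 = 0, i.e. -3·(s^2 - 5s + 4) = 0.
Factoring: (s - 4)(s - 1) = 0.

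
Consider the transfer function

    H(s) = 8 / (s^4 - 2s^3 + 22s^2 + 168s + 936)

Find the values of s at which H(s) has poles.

s = 4 ± 6j, -3 ± 3j

The poles are the roots of the denominator s^4 - 2s^3 + 22s^2 + 168s + 936 = 0.
No real roots exist; factor into two real quadratics: (s^2 - 8s + 52)(s^2 + 6s + 18) = 0.
Each quadratic gives a conjugate pair via the quadratic formula.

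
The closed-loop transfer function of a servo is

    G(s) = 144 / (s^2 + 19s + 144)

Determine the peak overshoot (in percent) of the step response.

Comparing s^2 + 19s + 144 to s^2 + 2ζωₙs + ωₙ²: ωₙ = 12 rad/s and ζ = 19/(2·12) ≈ 0.7917.
%OS = 100·exp(−πζ/√(1−ζ²)) = 100·exp(−π·0.7917/√(1−0.7917²)) ≈ 1.71%.

%OS ≈ 1.71%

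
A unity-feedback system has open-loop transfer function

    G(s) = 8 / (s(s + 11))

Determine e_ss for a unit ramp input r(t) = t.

e_ss = 1.375

G(s) has one pole at the origin.
This is a Type 1 system. Kv = lim_{s→0} s·G(s) = 8/11.
e_ss = 1/Kv = 1/(8/11) = 11/8 ≈ 1.375.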